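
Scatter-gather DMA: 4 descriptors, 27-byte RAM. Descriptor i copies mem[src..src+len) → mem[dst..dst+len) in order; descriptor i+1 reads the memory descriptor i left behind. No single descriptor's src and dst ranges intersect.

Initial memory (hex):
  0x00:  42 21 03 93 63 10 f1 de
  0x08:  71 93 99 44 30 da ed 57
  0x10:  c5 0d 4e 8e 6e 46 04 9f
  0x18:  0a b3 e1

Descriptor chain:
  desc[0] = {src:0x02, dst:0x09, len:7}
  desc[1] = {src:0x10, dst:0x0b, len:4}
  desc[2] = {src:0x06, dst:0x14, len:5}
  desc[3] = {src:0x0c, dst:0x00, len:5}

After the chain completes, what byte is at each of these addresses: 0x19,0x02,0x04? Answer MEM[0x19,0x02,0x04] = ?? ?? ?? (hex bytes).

  after D0: wrote 7B at 0x09 = 03936310f1de71
  after D1: wrote 4B at 0x0b = c50d4e8e
  after D2: wrote 5B at 0x14 = f1de710393
  after D3: wrote 5B at 0x00 = 0d4e8e71c5
query mem[0x19]=0xb3, mem[0x02]=0x8e, mem[0x04]=0xc5

MEM[0x19,0x02,0x04] = b3 8e c5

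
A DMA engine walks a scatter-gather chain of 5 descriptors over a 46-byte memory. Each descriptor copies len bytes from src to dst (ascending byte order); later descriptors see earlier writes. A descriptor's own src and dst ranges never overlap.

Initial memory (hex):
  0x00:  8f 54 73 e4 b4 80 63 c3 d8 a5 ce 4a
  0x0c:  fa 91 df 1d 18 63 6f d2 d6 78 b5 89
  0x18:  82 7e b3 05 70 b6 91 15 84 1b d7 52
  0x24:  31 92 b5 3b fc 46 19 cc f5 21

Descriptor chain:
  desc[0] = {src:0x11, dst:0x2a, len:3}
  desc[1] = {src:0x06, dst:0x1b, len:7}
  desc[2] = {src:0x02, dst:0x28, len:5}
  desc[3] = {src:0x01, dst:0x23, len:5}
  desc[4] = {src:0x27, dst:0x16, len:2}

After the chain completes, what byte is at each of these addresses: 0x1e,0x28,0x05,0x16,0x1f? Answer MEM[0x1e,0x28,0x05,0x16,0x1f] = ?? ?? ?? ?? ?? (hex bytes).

#0 dst[0x2a+3] := {0x63,0x6f,0xd2}
#1 dst[0x1b+7] := {0x63,0xc3,0xd8,0xa5,0xce,0x4a,0xfa}
#2 dst[0x28+5] := {0x73,0xe4,0xb4,0x80,0x63}
#3 dst[0x23+5] := {0x54,0x73,0xe4,0xb4,0x80}
#4 dst[0x16+2] := {0x80,0x73}
query mem[0x1e]=0xa5, mem[0x28]=0x73, mem[0x05]=0x80, mem[0x16]=0x80, mem[0x1f]=0xce

MEM[0x1e,0x28,0x05,0x16,0x1f] = a5 73 80 80 ce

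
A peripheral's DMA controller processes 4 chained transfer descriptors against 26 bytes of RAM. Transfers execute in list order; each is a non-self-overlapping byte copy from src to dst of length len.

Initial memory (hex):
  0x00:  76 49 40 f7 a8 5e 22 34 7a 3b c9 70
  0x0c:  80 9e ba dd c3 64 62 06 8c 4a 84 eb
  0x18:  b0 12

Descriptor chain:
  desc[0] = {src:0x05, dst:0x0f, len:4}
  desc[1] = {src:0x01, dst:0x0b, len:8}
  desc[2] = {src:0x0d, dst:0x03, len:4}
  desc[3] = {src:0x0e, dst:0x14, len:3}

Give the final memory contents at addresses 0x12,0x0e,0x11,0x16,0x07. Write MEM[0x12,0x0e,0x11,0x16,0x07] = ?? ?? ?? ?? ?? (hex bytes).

D0: mem[0x0f..0x12] <- [5e 22 34 7a]
D1: mem[0x0b..0x12] <- [49 40 f7 a8 5e 22 34 7a]
D2: mem[0x03..0x06] <- [f7 a8 5e 22]
D3: mem[0x14..0x16] <- [a8 5e 22]
query mem[0x12]=0x7a, mem[0x0e]=0xa8, mem[0x11]=0x34, mem[0x16]=0x22, mem[0x07]=0x34

MEM[0x12,0x0e,0x11,0x16,0x07] = 7a a8 34 22 34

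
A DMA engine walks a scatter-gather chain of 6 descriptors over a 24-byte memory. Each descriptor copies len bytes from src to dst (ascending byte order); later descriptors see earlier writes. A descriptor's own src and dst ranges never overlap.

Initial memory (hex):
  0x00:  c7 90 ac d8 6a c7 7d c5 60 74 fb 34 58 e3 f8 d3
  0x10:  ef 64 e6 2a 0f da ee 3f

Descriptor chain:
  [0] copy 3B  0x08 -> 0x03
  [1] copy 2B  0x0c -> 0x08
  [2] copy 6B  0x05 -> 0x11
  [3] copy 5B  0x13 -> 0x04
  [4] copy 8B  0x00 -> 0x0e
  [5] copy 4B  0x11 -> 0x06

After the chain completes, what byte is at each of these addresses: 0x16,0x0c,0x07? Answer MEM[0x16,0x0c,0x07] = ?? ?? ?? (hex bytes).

MEM[0x16,0x0c,0x07] = fb 58 c5

[0] 0x08->0x03 len=3 : 60 74 fb
[1] 0x0c->0x08 len=2 : 58 e3
[2] 0x05->0x11 len=6 : fb 7d c5 58 e3 fb
[3] 0x13->0x04 len=5 : c5 58 e3 fb 3f
[4] 0x00->0x0e len=8 : c7 90 ac 60 c5 58 e3 fb
[5] 0x11->0x06 len=4 : 60 c5 58 e3
query mem[0x16]=0xfb, mem[0x0c]=0x58, mem[0x07]=0xc5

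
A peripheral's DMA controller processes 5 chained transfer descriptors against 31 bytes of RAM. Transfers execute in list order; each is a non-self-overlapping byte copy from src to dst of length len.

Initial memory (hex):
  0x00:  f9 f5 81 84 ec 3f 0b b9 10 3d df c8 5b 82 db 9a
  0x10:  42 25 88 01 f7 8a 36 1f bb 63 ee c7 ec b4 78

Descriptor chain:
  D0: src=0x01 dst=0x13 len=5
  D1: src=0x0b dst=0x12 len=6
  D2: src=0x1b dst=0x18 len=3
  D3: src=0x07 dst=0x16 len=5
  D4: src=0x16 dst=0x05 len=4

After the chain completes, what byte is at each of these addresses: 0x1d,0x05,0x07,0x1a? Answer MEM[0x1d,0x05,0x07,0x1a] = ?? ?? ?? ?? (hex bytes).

MEM[0x1d,0x05,0x07,0x1a] = b4 b9 3d c8

[0] 0x01->0x13 len=5 : f5 81 84 ec 3f
[1] 0x0b->0x12 len=6 : c8 5b 82 db 9a 42
[2] 0x1b->0x18 len=3 : c7 ec b4
[3] 0x07->0x16 len=5 : b9 10 3d df c8
[4] 0x16->0x05 len=4 : b9 10 3d df
query mem[0x1d]=0xb4, mem[0x05]=0xb9, mem[0x07]=0x3d, mem[0x1a]=0xc8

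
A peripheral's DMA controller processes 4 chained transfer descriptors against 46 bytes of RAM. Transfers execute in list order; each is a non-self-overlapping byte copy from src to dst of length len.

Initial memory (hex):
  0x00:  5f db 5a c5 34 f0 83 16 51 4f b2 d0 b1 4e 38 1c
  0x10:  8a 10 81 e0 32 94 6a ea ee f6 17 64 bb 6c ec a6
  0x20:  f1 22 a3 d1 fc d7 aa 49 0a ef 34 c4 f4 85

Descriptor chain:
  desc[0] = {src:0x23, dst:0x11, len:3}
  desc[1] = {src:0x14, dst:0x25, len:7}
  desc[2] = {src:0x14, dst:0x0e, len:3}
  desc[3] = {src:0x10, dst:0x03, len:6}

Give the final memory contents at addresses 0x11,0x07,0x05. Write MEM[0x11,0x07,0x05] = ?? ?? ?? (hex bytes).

MEM[0x11,0x07,0x05] = d1 32 fc

D0: mem[0x11..0x13] <- [d1 fc d7]
D1: mem[0x25..0x2b] <- [32 94 6a ea ee f6 17]
D2: mem[0x0e..0x10] <- [32 94 6a]
D3: mem[0x03..0x08] <- [6a d1 fc d7 32 94]
query mem[0x11]=0xd1, mem[0x07]=0x32, mem[0x05]=0xfc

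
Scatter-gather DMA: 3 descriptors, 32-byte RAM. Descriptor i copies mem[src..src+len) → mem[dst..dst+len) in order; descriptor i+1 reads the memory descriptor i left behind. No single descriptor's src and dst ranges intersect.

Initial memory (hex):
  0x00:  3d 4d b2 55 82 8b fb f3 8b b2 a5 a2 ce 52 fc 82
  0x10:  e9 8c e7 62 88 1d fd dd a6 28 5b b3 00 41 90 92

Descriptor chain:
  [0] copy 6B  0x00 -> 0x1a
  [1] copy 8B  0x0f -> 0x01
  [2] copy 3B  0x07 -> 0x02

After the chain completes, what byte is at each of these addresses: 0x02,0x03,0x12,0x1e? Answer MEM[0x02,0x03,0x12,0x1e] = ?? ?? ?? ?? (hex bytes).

MEM[0x02,0x03,0x12,0x1e] = 1d fd e7 82

#0 dst[0x1a+6] := {0x3d,0x4d,0xb2,0x55,0x82,0x8b}
#1 dst[0x01+8] := {0x82,0xe9,0x8c,0xe7,0x62,0x88,0x1d,0xfd}
#2 dst[0x02+3] := {0x1d,0xfd,0xb2}
query mem[0x02]=0x1d, mem[0x03]=0xfd, mem[0x12]=0xe7, mem[0x1e]=0x82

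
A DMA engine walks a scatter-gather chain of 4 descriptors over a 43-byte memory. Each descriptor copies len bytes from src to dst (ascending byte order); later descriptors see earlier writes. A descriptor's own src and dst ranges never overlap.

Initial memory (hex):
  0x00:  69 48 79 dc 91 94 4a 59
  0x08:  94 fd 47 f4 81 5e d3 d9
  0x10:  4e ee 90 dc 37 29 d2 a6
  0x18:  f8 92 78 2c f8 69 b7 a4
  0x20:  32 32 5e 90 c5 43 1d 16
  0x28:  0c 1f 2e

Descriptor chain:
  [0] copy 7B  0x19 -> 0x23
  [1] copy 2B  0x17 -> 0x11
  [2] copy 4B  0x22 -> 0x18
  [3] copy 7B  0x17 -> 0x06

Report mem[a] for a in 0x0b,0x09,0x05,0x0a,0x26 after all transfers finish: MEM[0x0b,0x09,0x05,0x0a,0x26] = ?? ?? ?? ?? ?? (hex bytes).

D0: mem[0x23..0x29] <- [92 78 2c f8 69 b7 a4]
D1: mem[0x11..0x12] <- [a6 f8]
D2: mem[0x18..0x1b] <- [5e 92 78 2c]
D3: mem[0x06..0x0c] <- [a6 5e 92 78 2c f8 69]
query mem[0x0b]=0xf8, mem[0x09]=0x78, mem[0x05]=0x94, mem[0x0a]=0x2c, mem[0x26]=0xf8

MEM[0x0b,0x09,0x05,0x0a,0x26] = f8 78 94 2c f8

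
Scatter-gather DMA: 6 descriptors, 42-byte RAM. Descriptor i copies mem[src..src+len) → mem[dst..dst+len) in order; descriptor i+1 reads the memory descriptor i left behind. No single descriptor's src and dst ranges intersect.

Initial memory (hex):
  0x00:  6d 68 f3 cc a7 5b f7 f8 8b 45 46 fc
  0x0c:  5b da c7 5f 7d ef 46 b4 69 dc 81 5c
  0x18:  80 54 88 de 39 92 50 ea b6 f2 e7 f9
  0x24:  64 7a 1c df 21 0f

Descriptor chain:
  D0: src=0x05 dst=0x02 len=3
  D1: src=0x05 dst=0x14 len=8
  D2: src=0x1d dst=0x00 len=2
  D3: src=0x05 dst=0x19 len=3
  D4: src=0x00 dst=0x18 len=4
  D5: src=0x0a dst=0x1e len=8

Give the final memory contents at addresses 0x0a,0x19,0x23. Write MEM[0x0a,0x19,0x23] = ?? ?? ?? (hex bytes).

MEM[0x0a,0x19,0x23] = 46 50 5f

  after D0: wrote 3B at 0x02 = 5bf7f8
  after D1: wrote 8B at 0x14 = 5bf7f88b4546fc5b
  after D2: wrote 2B at 0x00 = 9250
  after D3: wrote 3B at 0x19 = 5bf7f8
  after D4: wrote 4B at 0x18 = 92505bf7
  after D5: wrote 8B at 0x1e = 46fc5bdac75f7def
query mem[0x0a]=0x46, mem[0x19]=0x50, mem[0x23]=0x5f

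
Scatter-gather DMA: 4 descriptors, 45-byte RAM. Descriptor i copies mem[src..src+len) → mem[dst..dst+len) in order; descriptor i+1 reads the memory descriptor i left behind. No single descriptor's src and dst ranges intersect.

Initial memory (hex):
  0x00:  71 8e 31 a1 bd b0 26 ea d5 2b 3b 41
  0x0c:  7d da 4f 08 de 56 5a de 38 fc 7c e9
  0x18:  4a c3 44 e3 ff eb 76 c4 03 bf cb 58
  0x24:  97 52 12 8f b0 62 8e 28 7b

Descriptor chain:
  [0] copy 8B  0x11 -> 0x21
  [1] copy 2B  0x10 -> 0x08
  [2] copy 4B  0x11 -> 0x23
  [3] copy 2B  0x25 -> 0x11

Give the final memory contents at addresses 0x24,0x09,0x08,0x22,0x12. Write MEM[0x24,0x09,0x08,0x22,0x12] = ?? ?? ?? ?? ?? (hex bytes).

#0 dst[0x21+8] := {0x56,0x5a,0xde,0x38,0xfc,0x7c,0xe9,0x4a}
#1 dst[0x08+2] := {0xde,0x56}
#2 dst[0x23+4] := {0x56,0x5a,0xde,0x38}
#3 dst[0x11+2] := {0xde,0x38}
query mem[0x24]=0x5a, mem[0x09]=0x56, mem[0x08]=0xde, mem[0x22]=0x5a, mem[0x12]=0x38

MEM[0x24,0x09,0x08,0x22,0x12] = 5a 56 de 5a 38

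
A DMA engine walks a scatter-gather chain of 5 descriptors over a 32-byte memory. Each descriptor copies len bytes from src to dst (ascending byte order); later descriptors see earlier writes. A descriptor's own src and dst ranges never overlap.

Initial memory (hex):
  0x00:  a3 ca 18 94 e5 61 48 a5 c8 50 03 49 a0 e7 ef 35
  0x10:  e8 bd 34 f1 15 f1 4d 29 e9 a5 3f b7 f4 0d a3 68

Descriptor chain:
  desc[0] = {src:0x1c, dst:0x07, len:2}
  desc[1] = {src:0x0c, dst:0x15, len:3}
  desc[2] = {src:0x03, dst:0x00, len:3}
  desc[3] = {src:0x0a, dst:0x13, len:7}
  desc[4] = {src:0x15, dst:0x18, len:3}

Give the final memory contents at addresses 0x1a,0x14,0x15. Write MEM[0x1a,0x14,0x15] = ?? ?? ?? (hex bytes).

#0 dst[0x07+2] := {0xf4,0x0d}
#1 dst[0x15+3] := {0xa0,0xe7,0xef}
#2 dst[0x00+3] := {0x94,0xe5,0x61}
#3 dst[0x13+7] := {0x03,0x49,0xa0,0xe7,0xef,0x35,0xe8}
#4 dst[0x18+3] := {0xa0,0xe7,0xef}
query mem[0x1a]=0xef, mem[0x14]=0x49, mem[0x15]=0xa0

MEM[0x1a,0x14,0x15] = ef 49 a0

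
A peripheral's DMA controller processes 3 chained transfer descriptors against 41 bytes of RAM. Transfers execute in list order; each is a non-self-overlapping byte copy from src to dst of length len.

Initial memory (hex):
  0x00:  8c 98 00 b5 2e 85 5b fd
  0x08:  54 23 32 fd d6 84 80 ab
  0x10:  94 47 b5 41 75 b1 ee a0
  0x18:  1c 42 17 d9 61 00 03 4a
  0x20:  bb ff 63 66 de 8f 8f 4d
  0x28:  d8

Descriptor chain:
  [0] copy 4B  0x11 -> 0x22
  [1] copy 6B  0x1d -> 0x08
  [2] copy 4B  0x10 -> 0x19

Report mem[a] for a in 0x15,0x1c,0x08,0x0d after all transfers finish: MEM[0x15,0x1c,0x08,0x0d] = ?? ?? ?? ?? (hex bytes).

MEM[0x15,0x1c,0x08,0x0d] = b1 41 00 47

D0: mem[0x22..0x25] <- [47 b5 41 75]
D1: mem[0x08..0x0d] <- [00 03 4a bb ff 47]
D2: mem[0x19..0x1c] <- [94 47 b5 41]
query mem[0x15]=0xb1, mem[0x1c]=0x41, mem[0x08]=0x00, mem[0x0d]=0x47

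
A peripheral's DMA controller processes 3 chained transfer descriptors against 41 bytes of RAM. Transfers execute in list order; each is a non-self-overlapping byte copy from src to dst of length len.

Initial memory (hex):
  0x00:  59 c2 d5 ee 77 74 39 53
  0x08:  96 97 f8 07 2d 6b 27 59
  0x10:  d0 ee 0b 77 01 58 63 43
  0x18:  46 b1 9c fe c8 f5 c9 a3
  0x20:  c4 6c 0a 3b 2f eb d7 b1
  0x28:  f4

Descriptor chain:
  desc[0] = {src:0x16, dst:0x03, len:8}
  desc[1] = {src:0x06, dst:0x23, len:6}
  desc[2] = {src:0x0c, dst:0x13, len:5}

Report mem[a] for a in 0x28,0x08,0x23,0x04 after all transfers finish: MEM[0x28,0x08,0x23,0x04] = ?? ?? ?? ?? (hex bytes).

MEM[0x28,0x08,0x23,0x04] = 07 fe b1 43

  after D0: wrote 8B at 0x03 = 634346b19cfec8f5
  after D1: wrote 6B at 0x23 = b19cfec8f507
  after D2: wrote 5B at 0x13 = 2d6b2759d0
query mem[0x28]=0x07, mem[0x08]=0xfe, mem[0x23]=0xb1, mem[0x04]=0x43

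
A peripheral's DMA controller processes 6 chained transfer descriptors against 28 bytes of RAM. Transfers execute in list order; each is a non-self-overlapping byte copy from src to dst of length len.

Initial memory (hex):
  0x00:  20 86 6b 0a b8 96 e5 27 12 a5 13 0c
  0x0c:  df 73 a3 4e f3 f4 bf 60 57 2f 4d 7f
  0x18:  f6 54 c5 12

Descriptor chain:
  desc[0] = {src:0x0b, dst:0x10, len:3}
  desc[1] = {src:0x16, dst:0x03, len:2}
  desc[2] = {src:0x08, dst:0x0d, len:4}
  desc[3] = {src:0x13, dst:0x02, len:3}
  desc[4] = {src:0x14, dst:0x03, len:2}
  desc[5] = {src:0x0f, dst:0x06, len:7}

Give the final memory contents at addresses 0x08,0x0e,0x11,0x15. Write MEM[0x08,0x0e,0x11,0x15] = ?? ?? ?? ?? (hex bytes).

#0 dst[0x10+3] := {0x0c,0xdf,0x73}
#1 dst[0x03+2] := {0x4d,0x7f}
#2 dst[0x0d+4] := {0x12,0xa5,0x13,0x0c}
#3 dst[0x02+3] := {0x60,0x57,0x2f}
#4 dst[0x03+2] := {0x57,0x2f}
#5 dst[0x06+7] := {0x13,0x0c,0xdf,0x73,0x60,0x57,0x2f}
query mem[0x08]=0xdf, mem[0x0e]=0xa5, mem[0x11]=0xdf, mem[0x15]=0x2f

MEM[0x08,0x0e,0x11,0x15] = df a5 df 2f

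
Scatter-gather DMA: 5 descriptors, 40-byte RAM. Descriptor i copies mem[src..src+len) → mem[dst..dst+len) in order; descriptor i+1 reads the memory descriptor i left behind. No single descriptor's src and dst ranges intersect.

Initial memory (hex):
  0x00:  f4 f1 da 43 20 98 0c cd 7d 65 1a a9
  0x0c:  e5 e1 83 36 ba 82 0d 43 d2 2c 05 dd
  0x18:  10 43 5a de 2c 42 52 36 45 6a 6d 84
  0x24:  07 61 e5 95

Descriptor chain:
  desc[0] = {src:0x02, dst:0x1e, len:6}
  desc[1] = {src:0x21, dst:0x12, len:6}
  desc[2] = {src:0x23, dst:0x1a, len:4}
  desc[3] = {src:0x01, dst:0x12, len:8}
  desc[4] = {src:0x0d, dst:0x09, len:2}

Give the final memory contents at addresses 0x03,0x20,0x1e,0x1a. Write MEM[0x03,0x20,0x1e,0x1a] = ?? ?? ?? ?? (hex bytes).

MEM[0x03,0x20,0x1e,0x1a] = 43 20 da cd

D0: mem[0x1e..0x23] <- [da 43 20 98 0c cd]
D1: mem[0x12..0x17] <- [98 0c cd 07 61 e5]
D2: mem[0x1a..0x1d] <- [cd 07 61 e5]
D3: mem[0x12..0x19] <- [f1 da 43 20 98 0c cd 7d]
D4: mem[0x09..0x0a] <- [e1 83]
query mem[0x03]=0x43, mem[0x20]=0x20, mem[0x1e]=0xda, mem[0x1a]=0xcd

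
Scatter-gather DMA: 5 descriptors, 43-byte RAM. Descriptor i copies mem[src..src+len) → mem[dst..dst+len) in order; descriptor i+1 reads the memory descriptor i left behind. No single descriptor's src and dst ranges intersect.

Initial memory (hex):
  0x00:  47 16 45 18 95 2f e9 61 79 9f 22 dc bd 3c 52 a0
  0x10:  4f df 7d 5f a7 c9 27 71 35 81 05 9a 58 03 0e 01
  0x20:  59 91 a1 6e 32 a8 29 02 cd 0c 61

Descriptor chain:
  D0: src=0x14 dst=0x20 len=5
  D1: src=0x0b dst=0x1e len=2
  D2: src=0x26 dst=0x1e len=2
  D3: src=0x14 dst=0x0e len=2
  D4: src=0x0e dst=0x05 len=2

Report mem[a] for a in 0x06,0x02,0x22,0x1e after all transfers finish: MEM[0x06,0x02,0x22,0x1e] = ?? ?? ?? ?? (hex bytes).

MEM[0x06,0x02,0x22,0x1e] = c9 45 27 29

[0] 0x14->0x20 len=5 : a7 c9 27 71 35
[1] 0x0b->0x1e len=2 : dc bd
[2] 0x26->0x1e len=2 : 29 02
[3] 0x14->0x0e len=2 : a7 c9
[4] 0x0e->0x05 len=2 : a7 c9
query mem[0x06]=0xc9, mem[0x02]=0x45, mem[0x22]=0x27, mem[0x1e]=0x29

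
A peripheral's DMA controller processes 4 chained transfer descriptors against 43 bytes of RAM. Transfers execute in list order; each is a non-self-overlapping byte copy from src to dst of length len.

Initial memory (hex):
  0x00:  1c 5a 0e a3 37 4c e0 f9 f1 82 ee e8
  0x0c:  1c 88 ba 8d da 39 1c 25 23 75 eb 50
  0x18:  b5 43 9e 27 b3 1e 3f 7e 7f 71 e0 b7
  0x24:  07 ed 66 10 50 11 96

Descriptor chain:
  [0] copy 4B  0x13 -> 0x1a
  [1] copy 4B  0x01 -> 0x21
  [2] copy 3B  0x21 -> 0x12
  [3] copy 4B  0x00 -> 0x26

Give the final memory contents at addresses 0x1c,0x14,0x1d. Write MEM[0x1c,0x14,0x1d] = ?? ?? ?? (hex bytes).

MEM[0x1c,0x14,0x1d] = 75 a3 eb

  after D0: wrote 4B at 0x1a = 252375eb
  after D1: wrote 4B at 0x21 = 5a0ea337
  after D2: wrote 3B at 0x12 = 5a0ea3
  after D3: wrote 4B at 0x26 = 1c5a0ea3
query mem[0x1c]=0x75, mem[0x14]=0xa3, mem[0x1d]=0xeb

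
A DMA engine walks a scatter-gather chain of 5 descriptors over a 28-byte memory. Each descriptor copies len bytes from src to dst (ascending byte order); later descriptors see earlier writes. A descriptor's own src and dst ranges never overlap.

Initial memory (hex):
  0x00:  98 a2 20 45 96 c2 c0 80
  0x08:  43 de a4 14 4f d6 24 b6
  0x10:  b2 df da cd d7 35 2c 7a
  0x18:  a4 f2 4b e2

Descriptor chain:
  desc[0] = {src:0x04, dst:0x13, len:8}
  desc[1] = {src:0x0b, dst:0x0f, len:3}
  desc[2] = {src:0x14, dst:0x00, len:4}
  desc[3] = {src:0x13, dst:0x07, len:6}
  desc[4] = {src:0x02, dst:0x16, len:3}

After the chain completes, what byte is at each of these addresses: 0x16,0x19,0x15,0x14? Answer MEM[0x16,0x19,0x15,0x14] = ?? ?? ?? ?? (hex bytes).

[0] 0x04->0x13 len=8 : 96 c2 c0 80 43 de a4 14
[1] 0x0b->0x0f len=3 : 14 4f d6
[2] 0x14->0x00 len=4 : c2 c0 80 43
[3] 0x13->0x07 len=6 : 96 c2 c0 80 43 de
[4] 0x02->0x16 len=3 : 80 43 96
query mem[0x16]=0x80, mem[0x19]=0xa4, mem[0x15]=0xc0, mem[0x14]=0xc2

MEM[0x16,0x19,0x15,0x14] = 80 a4 c0 c2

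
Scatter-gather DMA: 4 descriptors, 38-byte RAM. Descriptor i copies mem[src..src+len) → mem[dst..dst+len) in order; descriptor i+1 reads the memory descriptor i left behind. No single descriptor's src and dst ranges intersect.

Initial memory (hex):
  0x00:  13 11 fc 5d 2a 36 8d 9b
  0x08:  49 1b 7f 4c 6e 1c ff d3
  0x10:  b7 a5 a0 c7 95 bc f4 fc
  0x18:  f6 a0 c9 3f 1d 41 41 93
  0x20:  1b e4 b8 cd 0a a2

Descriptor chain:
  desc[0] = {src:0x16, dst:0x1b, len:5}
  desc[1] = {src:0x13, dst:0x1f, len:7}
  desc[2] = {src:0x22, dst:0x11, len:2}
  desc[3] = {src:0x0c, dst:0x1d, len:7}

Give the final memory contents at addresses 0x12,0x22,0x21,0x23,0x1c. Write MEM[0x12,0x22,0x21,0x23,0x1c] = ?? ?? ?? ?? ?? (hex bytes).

MEM[0x12,0x22,0x21,0x23,0x1c] = fc f4 b7 fc fc

D0: mem[0x1b..0x1f] <- [f4 fc f6 a0 c9]
D1: mem[0x1f..0x25] <- [c7 95 bc f4 fc f6 a0]
D2: mem[0x11..0x12] <- [f4 fc]
D3: mem[0x1d..0x23] <- [6e 1c ff d3 b7 f4 fc]
query mem[0x12]=0xfc, mem[0x22]=0xf4, mem[0x21]=0xb7, mem[0x23]=0xfc, mem[0x1c]=0xfc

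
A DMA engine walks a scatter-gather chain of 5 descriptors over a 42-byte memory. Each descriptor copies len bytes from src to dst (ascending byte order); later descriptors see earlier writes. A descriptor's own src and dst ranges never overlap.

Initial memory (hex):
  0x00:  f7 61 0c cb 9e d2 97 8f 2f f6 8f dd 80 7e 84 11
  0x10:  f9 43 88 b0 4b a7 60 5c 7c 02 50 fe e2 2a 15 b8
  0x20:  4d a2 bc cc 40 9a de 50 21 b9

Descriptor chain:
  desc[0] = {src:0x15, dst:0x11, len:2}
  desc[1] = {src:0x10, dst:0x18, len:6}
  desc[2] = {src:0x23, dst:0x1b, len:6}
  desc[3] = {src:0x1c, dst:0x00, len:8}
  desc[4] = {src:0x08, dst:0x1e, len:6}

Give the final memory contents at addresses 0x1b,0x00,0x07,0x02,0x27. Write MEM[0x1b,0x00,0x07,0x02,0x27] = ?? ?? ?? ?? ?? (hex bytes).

D0: mem[0x11..0x12] <- [a7 60]
D1: mem[0x18..0x1d] <- [f9 a7 60 b0 4b a7]
D2: mem[0x1b..0x20] <- [cc 40 9a de 50 21]
D3: mem[0x00..0x07] <- [40 9a de 50 21 a2 bc cc]
D4: mem[0x1e..0x23] <- [2f f6 8f dd 80 7e]
query mem[0x1b]=0xcc, mem[0x00]=0x40, mem[0x07]=0xcc, mem[0x02]=0xde, mem[0x27]=0x50

MEM[0x1b,0x00,0x07,0x02,0x27] = cc 40 cc de 50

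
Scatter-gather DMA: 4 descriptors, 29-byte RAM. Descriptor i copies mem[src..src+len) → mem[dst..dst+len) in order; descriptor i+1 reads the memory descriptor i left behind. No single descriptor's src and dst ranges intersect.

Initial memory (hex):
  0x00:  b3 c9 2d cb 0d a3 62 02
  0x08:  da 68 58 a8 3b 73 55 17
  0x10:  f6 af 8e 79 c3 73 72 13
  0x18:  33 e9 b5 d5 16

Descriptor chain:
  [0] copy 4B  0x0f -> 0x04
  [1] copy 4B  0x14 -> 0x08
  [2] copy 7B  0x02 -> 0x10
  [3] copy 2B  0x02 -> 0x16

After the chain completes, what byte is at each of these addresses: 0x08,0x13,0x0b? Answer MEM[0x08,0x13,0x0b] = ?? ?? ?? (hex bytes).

  after D0: wrote 4B at 0x04 = 17f6af8e
  after D1: wrote 4B at 0x08 = c3737213
  after D2: wrote 7B at 0x10 = 2dcb17f6af8ec3
  after D3: wrote 2B at 0x16 = 2dcb
query mem[0x08]=0xc3, mem[0x13]=0xf6, mem[0x0b]=0x13

MEM[0x08,0x13,0x0b] = c3 f6 13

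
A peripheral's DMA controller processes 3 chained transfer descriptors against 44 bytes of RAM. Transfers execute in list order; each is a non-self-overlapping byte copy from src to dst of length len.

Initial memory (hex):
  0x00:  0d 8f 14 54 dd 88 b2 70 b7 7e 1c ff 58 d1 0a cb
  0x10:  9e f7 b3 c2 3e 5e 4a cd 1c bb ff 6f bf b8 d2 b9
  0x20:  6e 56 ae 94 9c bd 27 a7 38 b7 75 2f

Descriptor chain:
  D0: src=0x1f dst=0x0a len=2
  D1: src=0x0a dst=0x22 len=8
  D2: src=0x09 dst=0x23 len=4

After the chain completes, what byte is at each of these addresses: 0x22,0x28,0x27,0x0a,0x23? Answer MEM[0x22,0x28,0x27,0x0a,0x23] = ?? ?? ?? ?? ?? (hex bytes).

MEM[0x22,0x28,0x27,0x0a,0x23] = b9 9e cb b9 7e

[0] 0x1f->0x0a len=2 : b9 6e
[1] 0x0a->0x22 len=8 : b9 6e 58 d1 0a cb 9e f7
[2] 0x09->0x23 len=4 : 7e b9 6e 58
query mem[0x22]=0xb9, mem[0x28]=0x9e, mem[0x27]=0xcb, mem[0x0a]=0xb9, mem[0x23]=0x7e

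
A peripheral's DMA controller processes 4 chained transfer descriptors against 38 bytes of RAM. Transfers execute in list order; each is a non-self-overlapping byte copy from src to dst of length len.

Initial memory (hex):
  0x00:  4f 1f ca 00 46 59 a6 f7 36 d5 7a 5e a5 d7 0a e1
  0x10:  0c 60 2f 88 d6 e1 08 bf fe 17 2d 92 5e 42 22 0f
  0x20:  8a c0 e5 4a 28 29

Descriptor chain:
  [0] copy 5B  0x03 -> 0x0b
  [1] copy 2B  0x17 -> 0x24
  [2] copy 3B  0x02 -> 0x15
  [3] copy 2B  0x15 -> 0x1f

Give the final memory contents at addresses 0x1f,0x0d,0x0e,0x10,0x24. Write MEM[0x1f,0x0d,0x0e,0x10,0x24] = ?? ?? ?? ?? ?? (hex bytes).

MEM[0x1f,0x0d,0x0e,0x10,0x24] = ca 59 a6 0c bf

D0: mem[0x0b..0x0f] <- [00 46 59 a6 f7]
D1: mem[0x24..0x25] <- [bf fe]
D2: mem[0x15..0x17] <- [ca 00 46]
D3: mem[0x1f..0x20] <- [ca 00]
query mem[0x1f]=0xca, mem[0x0d]=0x59, mem[0x0e]=0xa6, mem[0x10]=0x0c, mem[0x24]=0xbf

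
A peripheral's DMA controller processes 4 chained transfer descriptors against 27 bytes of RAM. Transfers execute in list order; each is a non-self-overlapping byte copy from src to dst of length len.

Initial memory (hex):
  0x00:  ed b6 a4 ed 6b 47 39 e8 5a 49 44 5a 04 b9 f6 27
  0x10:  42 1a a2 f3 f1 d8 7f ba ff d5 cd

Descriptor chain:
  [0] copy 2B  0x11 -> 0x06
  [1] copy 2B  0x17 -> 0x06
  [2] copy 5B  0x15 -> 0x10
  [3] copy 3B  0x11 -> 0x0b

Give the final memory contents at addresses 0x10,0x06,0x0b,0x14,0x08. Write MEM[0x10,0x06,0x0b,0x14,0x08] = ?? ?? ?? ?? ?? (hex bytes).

D0: mem[0x06..0x07] <- [1a a2]
D1: mem[0x06..0x07] <- [ba ff]
D2: mem[0x10..0x14] <- [d8 7f ba ff d5]
D3: mem[0x0b..0x0d] <- [7f ba ff]
query mem[0x10]=0xd8, mem[0x06]=0xba, mem[0x0b]=0x7f, mem[0x14]=0xd5, mem[0x08]=0x5a

MEM[0x10,0x06,0x0b,0x14,0x08] = d8 ba 7f d5 5a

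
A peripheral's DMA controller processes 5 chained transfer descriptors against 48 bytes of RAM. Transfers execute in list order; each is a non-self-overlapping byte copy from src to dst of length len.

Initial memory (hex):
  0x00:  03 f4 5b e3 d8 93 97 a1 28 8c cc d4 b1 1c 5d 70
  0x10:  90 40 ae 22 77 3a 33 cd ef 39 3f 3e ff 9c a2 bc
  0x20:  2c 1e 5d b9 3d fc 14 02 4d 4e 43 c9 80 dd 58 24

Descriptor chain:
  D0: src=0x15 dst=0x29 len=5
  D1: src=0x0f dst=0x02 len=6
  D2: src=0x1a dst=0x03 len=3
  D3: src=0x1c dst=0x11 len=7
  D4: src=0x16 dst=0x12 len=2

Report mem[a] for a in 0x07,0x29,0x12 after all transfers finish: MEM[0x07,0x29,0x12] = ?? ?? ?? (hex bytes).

  after D0: wrote 5B at 0x29 = 3a33cdef39
  after D1: wrote 6B at 0x02 = 709040ae2277
  after D2: wrote 3B at 0x03 = 3f3eff
  after D3: wrote 7B at 0x11 = ff9ca2bc2c1e5d
  after D4: wrote 2B at 0x12 = 1e5d
query mem[0x07]=0x77, mem[0x29]=0x3a, mem[0x12]=0x1e

MEM[0x07,0x29,0x12] = 77 3a 1e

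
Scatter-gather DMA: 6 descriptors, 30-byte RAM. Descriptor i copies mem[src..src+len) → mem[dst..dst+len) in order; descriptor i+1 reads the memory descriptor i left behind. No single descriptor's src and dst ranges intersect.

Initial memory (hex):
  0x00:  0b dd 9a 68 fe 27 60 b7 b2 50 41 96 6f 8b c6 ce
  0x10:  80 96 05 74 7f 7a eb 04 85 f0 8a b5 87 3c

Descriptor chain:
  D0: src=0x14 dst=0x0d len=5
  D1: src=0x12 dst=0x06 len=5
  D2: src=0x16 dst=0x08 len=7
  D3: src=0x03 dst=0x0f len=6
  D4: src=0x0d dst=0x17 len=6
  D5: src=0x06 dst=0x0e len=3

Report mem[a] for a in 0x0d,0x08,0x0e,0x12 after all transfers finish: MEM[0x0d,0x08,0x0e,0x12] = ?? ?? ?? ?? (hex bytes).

MEM[0x0d,0x08,0x0e,0x12] = b5 eb 05 05

  after D0: wrote 5B at 0x0d = 7f7aeb0485
  after D1: wrote 5B at 0x06 = 05747f7aeb
  after D2: wrote 7B at 0x08 = eb0485f08ab587
  after D3: wrote 6B at 0x0f = 68fe270574eb
  after D4: wrote 6B at 0x17 = b58768fe2705
  after D5: wrote 3B at 0x0e = 0574eb
query mem[0x0d]=0xb5, mem[0x08]=0xeb, mem[0x0e]=0x05, mem[0x12]=0x05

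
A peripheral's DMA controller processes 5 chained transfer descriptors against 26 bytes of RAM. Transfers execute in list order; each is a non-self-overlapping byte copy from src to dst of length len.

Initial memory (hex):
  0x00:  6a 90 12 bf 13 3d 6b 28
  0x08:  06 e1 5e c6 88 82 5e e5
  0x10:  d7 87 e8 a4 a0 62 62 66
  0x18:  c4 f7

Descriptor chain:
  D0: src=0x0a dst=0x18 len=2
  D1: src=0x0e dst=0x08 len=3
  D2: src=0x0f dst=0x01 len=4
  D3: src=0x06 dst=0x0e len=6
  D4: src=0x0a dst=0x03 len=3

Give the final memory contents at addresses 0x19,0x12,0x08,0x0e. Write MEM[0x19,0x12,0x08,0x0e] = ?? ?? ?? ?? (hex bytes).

MEM[0x19,0x12,0x08,0x0e] = c6 d7 5e 6b

#0 dst[0x18+2] := {0x5e,0xc6}
#1 dst[0x08+3] := {0x5e,0xe5,0xd7}
#2 dst[0x01+4] := {0xe5,0xd7,0x87,0xe8}
#3 dst[0x0e+6] := {0x6b,0x28,0x5e,0xe5,0xd7,0xc6}
#4 dst[0x03+3] := {0xd7,0xc6,0x88}
query mem[0x19]=0xc6, mem[0x12]=0xd7, mem[0x08]=0x5e, mem[0x0e]=0x6b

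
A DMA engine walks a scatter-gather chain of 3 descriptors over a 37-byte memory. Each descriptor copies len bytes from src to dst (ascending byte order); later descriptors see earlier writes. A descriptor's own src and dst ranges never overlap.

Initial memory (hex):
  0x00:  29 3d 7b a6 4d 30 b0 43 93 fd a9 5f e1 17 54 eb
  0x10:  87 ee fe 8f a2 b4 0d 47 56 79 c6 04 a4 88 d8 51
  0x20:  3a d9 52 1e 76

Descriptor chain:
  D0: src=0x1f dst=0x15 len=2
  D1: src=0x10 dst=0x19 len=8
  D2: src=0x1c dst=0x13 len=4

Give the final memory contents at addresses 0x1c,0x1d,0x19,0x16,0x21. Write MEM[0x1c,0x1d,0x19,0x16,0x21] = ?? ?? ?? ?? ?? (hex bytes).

  after D0: wrote 2B at 0x15 = 513a
  after D1: wrote 8B at 0x19 = 87eefe8fa2513a47
  after D2: wrote 4B at 0x13 = 8fa2513a
query mem[0x1c]=0x8f, mem[0x1d]=0xa2, mem[0x19]=0x87, mem[0x16]=0x3a, mem[0x21]=0xd9

MEM[0x1c,0x1d,0x19,0x16,0x21] = 8f a2 87 3a d9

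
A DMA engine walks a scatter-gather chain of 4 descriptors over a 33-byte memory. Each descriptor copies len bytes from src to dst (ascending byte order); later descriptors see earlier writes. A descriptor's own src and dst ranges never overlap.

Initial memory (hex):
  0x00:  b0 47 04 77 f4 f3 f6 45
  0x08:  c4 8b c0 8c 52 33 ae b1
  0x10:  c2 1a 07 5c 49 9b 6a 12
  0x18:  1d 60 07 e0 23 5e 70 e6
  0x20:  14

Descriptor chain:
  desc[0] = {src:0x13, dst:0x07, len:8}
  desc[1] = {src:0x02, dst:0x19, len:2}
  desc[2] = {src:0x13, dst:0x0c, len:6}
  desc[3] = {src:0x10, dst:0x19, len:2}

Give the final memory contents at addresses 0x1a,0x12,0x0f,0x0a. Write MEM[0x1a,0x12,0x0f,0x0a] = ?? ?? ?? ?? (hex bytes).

MEM[0x1a,0x12,0x0f,0x0a] = 1d 07 6a 6a

  after D0: wrote 8B at 0x07 = 5c499b6a121d6007
  after D1: wrote 2B at 0x19 = 0477
  after D2: wrote 6B at 0x0c = 5c499b6a121d
  after D3: wrote 2B at 0x19 = 121d
query mem[0x1a]=0x1d, mem[0x12]=0x07, mem[0x0f]=0x6a, mem[0x0a]=0x6a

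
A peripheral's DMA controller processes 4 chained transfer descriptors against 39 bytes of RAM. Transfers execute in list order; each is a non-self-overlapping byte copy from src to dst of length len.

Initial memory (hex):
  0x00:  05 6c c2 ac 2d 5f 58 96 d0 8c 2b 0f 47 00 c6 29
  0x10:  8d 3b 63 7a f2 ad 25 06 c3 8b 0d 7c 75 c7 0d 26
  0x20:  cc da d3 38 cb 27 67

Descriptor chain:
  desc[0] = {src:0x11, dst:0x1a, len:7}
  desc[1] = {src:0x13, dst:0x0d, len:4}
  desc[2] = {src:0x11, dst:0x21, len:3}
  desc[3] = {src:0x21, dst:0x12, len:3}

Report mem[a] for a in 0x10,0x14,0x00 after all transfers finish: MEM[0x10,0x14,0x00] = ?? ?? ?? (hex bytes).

[0] 0x11->0x1a len=7 : 3b 63 7a f2 ad 25 06
[1] 0x13->0x0d len=4 : 7a f2 ad 25
[2] 0x11->0x21 len=3 : 3b 63 7a
[3] 0x21->0x12 len=3 : 3b 63 7a
query mem[0x10]=0x25, mem[0x14]=0x7a, mem[0x00]=0x05

MEM[0x10,0x14,0x00] = 25 7a 05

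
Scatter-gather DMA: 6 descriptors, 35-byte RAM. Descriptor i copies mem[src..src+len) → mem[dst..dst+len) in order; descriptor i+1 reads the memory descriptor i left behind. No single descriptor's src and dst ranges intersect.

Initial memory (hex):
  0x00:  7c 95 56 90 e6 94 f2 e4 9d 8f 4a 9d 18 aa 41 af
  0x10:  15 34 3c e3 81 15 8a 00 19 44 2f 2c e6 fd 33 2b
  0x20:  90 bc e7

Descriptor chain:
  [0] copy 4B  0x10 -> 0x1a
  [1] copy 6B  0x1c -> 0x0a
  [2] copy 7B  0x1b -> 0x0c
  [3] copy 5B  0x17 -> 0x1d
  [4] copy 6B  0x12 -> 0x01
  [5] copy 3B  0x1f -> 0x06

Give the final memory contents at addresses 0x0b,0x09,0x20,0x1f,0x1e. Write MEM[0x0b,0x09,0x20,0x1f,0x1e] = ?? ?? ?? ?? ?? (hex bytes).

MEM[0x0b,0x09,0x20,0x1f,0x1e] = e3 8f 15 44 19

[0] 0x10->0x1a len=4 : 15 34 3c e3
[1] 0x1c->0x0a len=6 : 3c e3 33 2b 90 bc
[2] 0x1b->0x0c len=7 : 34 3c e3 33 2b 90 bc
[3] 0x17->0x1d len=5 : 00 19 44 15 34
[4] 0x12->0x01 len=6 : bc e3 81 15 8a 00
[5] 0x1f->0x06 len=3 : 44 15 34
query mem[0x0b]=0xe3, mem[0x09]=0x8f, mem[0x20]=0x15, mem[0x1f]=0x44, mem[0x1e]=0x19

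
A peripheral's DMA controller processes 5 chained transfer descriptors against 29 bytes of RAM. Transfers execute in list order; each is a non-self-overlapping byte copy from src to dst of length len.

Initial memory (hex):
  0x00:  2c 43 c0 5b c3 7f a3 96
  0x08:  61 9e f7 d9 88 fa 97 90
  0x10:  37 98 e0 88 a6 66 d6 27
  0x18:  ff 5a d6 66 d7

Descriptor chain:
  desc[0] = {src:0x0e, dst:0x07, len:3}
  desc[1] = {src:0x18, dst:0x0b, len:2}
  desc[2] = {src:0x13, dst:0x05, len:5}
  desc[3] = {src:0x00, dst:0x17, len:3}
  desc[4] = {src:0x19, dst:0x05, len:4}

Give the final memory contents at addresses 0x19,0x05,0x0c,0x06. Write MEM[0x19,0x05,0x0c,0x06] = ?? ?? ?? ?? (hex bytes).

MEM[0x19,0x05,0x0c,0x06] = c0 c0 5a d6

[0] 0x0e->0x07 len=3 : 97 90 37
[1] 0x18->0x0b len=2 : ff 5a
[2] 0x13->0x05 len=5 : 88 a6 66 d6 27
[3] 0x00->0x17 len=3 : 2c 43 c0
[4] 0x19->0x05 len=4 : c0 d6 66 d7
query mem[0x19]=0xc0, mem[0x05]=0xc0, mem[0x0c]=0x5a, mem[0x06]=0xd6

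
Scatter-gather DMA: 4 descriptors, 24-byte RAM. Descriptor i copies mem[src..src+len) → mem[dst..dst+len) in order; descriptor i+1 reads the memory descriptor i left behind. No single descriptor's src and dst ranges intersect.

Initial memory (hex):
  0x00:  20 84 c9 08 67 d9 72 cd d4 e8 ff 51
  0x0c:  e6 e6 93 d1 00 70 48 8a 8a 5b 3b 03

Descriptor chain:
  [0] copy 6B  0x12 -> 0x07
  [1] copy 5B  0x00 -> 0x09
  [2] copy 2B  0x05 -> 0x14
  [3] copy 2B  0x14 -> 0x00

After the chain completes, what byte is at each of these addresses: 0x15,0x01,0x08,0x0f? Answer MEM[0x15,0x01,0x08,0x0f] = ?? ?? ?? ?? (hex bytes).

MEM[0x15,0x01,0x08,0x0f] = 72 72 8a d1

  after D0: wrote 6B at 0x07 = 488a8a5b3b03
  after D1: wrote 5B at 0x09 = 2084c90867
  after D2: wrote 2B at 0x14 = d972
  after D3: wrote 2B at 0x00 = d972
query mem[0x15]=0x72, mem[0x01]=0x72, mem[0x08]=0x8a, mem[0x0f]=0xd1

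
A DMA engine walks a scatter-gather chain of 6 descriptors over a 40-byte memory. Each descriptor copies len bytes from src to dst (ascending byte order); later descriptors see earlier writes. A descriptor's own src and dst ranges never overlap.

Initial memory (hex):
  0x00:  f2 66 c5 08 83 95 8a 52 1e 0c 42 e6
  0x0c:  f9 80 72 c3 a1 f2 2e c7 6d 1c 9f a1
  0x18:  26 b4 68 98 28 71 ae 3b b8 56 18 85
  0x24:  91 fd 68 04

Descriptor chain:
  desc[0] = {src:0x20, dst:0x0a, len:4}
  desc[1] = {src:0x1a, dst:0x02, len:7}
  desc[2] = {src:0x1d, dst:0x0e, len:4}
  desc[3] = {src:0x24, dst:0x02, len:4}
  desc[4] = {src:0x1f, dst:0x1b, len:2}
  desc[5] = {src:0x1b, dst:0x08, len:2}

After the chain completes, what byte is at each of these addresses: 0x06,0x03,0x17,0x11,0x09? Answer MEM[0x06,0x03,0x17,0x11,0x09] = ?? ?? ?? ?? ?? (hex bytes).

[0] 0x20->0x0a len=4 : b8 56 18 85
[1] 0x1a->0x02 len=7 : 68 98 28 71 ae 3b b8
[2] 0x1d->0x0e len=4 : 71 ae 3b b8
[3] 0x24->0x02 len=4 : 91 fd 68 04
[4] 0x1f->0x1b len=2 : 3b b8
[5] 0x1b->0x08 len=2 : 3b b8
query mem[0x06]=0xae, mem[0x03]=0xfd, mem[0x17]=0xa1, mem[0x11]=0xb8, mem[0x09]=0xb8

MEM[0x06,0x03,0x17,0x11,0x09] = ae fd a1 b8 b8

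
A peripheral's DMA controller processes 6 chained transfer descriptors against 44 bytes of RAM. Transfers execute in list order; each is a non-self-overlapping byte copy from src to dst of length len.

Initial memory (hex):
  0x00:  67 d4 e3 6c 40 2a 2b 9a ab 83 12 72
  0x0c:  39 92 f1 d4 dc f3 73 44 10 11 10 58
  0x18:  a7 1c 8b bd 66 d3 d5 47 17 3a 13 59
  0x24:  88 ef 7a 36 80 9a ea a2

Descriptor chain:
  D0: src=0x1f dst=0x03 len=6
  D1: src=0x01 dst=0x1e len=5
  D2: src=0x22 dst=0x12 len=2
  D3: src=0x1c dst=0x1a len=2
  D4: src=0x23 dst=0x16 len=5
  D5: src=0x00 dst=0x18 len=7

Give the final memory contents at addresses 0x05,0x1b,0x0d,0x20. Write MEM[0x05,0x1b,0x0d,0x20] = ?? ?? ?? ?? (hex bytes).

#0 dst[0x03+6] := {0x47,0x17,0x3a,0x13,0x59,0x88}
#1 dst[0x1e+5] := {0xd4,0xe3,0x47,0x17,0x3a}
#2 dst[0x12+2] := {0x3a,0x59}
#3 dst[0x1a+2] := {0x66,0xd3}
#4 dst[0x16+5] := {0x59,0x88,0xef,0x7a,0x36}
#5 dst[0x18+7] := {0x67,0xd4,0xe3,0x47,0x17,0x3a,0x13}
query mem[0x05]=0x3a, mem[0x1b]=0x47, mem[0x0d]=0x92, mem[0x20]=0x47

MEM[0x05,0x1b,0x0d,0x20] = 3a 47 92 47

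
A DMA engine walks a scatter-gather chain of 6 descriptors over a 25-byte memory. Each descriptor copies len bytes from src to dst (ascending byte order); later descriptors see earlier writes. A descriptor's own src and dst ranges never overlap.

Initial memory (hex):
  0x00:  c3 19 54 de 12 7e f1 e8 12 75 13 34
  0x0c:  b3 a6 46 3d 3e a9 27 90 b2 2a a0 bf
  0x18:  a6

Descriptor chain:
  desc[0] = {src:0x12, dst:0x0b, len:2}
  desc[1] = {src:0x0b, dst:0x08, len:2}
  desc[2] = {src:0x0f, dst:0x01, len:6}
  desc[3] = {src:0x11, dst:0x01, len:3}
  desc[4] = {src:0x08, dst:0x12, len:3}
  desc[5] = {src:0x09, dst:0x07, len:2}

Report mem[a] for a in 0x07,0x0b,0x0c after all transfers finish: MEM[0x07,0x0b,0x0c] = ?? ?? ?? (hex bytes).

#0 dst[0x0b+2] := {0x27,0x90}
#1 dst[0x08+2] := {0x27,0x90}
#2 dst[0x01+6] := {0x3d,0x3e,0xa9,0x27,0x90,0xb2}
#3 dst[0x01+3] := {0xa9,0x27,0x90}
#4 dst[0x12+3] := {0x27,0x90,0x13}
#5 dst[0x07+2] := {0x90,0x13}
query mem[0x07]=0x90, mem[0x0b]=0x27, mem[0x0c]=0x90

MEM[0x07,0x0b,0x0c] = 90 27 90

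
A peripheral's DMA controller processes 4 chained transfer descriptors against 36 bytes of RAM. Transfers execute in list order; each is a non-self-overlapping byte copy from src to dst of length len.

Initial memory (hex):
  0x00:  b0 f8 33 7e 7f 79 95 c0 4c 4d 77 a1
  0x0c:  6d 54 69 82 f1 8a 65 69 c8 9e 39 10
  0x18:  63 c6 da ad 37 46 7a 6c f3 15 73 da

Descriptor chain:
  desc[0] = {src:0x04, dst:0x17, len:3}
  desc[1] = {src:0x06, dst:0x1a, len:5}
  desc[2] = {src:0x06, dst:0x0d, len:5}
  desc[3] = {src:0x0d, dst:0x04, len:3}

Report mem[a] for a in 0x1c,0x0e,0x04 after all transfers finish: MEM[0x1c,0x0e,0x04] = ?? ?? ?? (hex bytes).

D0: mem[0x17..0x19] <- [7f 79 95]
D1: mem[0x1a..0x1e] <- [95 c0 4c 4d 77]
D2: mem[0x0d..0x11] <- [95 c0 4c 4d 77]
D3: mem[0x04..0x06] <- [95 c0 4c]
query mem[0x1c]=0x4c, mem[0x0e]=0xc0, mem[0x04]=0x95

MEM[0x1c,0x0e,0x04] = 4c c0 95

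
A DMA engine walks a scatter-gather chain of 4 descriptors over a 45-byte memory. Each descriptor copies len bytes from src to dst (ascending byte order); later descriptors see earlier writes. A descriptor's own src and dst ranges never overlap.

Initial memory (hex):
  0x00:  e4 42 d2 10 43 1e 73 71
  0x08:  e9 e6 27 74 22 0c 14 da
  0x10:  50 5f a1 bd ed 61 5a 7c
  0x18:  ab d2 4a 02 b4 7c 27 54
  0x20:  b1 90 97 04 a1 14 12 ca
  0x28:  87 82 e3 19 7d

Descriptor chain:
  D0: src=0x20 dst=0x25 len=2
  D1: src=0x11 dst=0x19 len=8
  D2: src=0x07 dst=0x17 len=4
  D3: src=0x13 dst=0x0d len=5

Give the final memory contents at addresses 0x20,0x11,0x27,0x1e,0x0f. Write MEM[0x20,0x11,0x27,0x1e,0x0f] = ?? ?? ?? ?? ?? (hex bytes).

  after D0: wrote 2B at 0x25 = b190
  after D1: wrote 8B at 0x19 = 5fa1bded615a7cab
  after D2: wrote 4B at 0x17 = 71e9e627
  after D3: wrote 5B at 0x0d = bded615a71
query mem[0x20]=0xab, mem[0x11]=0x71, mem[0x27]=0xca, mem[0x1e]=0x5a, mem[0x0f]=0x61

MEM[0x20,0x11,0x27,0x1e,0x0f] = ab 71 ca 5a 61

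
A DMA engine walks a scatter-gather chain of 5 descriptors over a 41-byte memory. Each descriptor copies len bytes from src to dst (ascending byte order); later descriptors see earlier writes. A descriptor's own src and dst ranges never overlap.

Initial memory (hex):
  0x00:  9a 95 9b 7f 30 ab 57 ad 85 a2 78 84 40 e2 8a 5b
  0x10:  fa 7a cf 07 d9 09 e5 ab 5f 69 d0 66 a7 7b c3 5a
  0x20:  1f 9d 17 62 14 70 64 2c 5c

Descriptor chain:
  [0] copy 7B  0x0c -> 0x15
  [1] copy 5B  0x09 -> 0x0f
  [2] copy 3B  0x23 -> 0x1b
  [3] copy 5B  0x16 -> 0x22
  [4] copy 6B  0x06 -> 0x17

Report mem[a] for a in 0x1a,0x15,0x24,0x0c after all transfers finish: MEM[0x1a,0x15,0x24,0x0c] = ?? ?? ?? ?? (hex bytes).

MEM[0x1a,0x15,0x24,0x0c] = a2 40 5b 40

#0 dst[0x15+7] := {0x40,0xe2,0x8a,0x5b,0xfa,0x7a,0xcf}
#1 dst[0x0f+5] := {0xa2,0x78,0x84,0x40,0xe2}
#2 dst[0x1b+3] := {0x62,0x14,0x70}
#3 dst[0x22+5] := {0xe2,0x8a,0x5b,0xfa,0x7a}
#4 dst[0x17+6] := {0x57,0xad,0x85,0xa2,0x78,0x84}
query mem[0x1a]=0xa2, mem[0x15]=0x40, mem[0x24]=0x5b, mem[0x0c]=0x40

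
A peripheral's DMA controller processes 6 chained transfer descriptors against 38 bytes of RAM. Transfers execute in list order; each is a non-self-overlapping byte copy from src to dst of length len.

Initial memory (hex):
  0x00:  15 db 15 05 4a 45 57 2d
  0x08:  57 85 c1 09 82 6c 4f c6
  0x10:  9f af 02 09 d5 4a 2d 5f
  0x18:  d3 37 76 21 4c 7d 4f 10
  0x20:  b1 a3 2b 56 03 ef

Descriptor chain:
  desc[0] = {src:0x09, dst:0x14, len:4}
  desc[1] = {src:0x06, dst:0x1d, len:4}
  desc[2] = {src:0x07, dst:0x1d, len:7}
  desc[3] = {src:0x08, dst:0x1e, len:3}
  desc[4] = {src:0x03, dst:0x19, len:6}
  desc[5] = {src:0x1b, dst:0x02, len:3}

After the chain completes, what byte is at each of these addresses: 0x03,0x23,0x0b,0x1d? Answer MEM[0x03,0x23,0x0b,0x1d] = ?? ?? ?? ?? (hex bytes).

#0 dst[0x14+4] := {0x85,0xc1,0x09,0x82}
#1 dst[0x1d+4] := {0x57,0x2d,0x57,0x85}
#2 dst[0x1d+7] := {0x2d,0x57,0x85,0xc1,0x09,0x82,0x6c}
#3 dst[0x1e+3] := {0x57,0x85,0xc1}
#4 dst[0x19+6] := {0x05,0x4a,0x45,0x57,0x2d,0x57}
#5 dst[0x02+3] := {0x45,0x57,0x2d}
query mem[0x03]=0x57, mem[0x23]=0x6c, mem[0x0b]=0x09, mem[0x1d]=0x2d

MEM[0x03,0x23,0x0b,0x1d] = 57 6c 09 2d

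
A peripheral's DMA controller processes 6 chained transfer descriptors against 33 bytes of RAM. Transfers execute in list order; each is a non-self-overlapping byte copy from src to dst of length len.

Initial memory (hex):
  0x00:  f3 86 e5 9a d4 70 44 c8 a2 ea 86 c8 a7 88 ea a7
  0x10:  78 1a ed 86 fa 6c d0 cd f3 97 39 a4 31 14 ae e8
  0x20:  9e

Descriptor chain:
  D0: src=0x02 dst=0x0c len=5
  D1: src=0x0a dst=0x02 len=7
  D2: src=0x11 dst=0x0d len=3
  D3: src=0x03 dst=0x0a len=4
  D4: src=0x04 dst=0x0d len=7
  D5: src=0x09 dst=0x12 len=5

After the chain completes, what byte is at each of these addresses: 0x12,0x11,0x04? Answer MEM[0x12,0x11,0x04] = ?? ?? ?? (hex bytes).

D0: mem[0x0c..0x10] <- [e5 9a d4 70 44]
D1: mem[0x02..0x08] <- [86 c8 e5 9a d4 70 44]
D2: mem[0x0d..0x0f] <- [1a ed 86]
D3: mem[0x0a..0x0d] <- [c8 e5 9a d4]
D4: mem[0x0d..0x13] <- [e5 9a d4 70 44 ea c8]
D5: mem[0x12..0x16] <- [ea c8 e5 9a e5]
query mem[0x12]=0xea, mem[0x11]=0x44, mem[0x04]=0xe5

MEM[0x12,0x11,0x04] = ea 44 e5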